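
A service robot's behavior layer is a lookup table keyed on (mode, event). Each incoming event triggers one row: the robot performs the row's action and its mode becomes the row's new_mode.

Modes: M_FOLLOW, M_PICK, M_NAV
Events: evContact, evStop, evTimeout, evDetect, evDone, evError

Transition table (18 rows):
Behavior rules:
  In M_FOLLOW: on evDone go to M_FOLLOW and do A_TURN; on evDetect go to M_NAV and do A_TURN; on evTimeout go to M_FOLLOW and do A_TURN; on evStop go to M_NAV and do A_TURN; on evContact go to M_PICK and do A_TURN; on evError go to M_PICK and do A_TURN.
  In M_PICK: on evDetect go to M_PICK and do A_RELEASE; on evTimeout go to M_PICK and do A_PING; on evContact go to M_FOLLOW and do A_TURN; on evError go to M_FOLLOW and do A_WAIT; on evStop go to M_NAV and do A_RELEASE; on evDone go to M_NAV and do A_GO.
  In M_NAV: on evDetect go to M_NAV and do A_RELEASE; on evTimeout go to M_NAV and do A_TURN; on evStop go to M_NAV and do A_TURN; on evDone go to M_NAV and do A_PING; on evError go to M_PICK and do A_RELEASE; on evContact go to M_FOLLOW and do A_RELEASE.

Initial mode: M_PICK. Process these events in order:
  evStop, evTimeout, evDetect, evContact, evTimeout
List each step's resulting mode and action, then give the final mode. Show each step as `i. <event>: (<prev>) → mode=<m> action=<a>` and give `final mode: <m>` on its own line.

final mode: M_FOLLOW

1. evStop: (M_PICK) → mode=M_NAV action=A_RELEASE
2. evTimeout: (M_NAV) → mode=M_NAV action=A_TURN
3. evDetect: (M_NAV) → mode=M_NAV action=A_RELEASE
4. evContact: (M_NAV) → mode=M_FOLLOW action=A_RELEASE
5. evTimeout: (M_FOLLOW) → mode=M_FOLLOW action=A_TURN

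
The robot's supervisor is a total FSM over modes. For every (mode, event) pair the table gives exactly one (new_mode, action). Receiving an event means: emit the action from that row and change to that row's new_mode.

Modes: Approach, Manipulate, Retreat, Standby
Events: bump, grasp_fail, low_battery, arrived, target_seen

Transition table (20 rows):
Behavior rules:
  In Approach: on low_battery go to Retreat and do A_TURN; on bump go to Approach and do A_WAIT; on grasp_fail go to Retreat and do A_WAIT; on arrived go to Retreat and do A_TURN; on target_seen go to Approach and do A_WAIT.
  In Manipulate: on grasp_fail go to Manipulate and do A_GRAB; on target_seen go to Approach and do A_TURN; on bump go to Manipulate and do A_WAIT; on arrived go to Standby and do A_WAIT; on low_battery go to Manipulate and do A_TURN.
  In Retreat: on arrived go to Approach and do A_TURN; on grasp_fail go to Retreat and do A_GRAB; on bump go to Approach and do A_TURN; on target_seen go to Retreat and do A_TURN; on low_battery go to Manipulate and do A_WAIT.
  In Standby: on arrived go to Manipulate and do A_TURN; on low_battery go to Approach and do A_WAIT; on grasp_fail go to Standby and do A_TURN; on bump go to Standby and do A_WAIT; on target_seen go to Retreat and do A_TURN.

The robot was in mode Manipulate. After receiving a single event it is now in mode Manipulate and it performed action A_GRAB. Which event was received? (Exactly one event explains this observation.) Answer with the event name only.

grasp_fail

try bump: (Manipulate, bump) → (Manipulate, A_WAIT)
try grasp_fail: (Manipulate, grasp_fail) → (Manipulate, A_GRAB)  ← matches
try low_battery: (Manipulate, low_battery) → (Manipulate, A_TURN)
try arrived: (Manipulate, arrived) → (Standby, A_WAIT)
try target_seen: (Manipulate, target_seen) → (Approach, A_TURN)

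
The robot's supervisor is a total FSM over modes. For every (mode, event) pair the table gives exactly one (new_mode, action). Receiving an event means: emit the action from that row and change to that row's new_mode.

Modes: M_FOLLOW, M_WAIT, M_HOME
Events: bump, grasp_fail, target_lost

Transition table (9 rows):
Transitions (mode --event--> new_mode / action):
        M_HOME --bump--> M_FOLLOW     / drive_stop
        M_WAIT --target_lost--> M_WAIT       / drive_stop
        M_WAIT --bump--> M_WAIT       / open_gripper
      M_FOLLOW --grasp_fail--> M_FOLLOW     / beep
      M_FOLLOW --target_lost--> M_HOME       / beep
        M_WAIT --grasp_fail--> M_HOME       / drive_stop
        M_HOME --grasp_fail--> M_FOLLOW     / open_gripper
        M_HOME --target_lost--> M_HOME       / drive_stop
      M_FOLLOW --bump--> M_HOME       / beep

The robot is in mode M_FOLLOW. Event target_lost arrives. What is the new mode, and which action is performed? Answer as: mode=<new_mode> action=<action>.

mode=M_HOME action=beep

current mode = M_FOLLOW; filter table to that mode:
  (M_FOLLOW, grasp_fail) → (M_FOLLOW, beep)
  (M_FOLLOW, target_lost) → (M_HOME, beep)  ← event matches
  (M_FOLLOW, bump) → (M_HOME, beep)
event = target_lost selects (M_HOME, beep)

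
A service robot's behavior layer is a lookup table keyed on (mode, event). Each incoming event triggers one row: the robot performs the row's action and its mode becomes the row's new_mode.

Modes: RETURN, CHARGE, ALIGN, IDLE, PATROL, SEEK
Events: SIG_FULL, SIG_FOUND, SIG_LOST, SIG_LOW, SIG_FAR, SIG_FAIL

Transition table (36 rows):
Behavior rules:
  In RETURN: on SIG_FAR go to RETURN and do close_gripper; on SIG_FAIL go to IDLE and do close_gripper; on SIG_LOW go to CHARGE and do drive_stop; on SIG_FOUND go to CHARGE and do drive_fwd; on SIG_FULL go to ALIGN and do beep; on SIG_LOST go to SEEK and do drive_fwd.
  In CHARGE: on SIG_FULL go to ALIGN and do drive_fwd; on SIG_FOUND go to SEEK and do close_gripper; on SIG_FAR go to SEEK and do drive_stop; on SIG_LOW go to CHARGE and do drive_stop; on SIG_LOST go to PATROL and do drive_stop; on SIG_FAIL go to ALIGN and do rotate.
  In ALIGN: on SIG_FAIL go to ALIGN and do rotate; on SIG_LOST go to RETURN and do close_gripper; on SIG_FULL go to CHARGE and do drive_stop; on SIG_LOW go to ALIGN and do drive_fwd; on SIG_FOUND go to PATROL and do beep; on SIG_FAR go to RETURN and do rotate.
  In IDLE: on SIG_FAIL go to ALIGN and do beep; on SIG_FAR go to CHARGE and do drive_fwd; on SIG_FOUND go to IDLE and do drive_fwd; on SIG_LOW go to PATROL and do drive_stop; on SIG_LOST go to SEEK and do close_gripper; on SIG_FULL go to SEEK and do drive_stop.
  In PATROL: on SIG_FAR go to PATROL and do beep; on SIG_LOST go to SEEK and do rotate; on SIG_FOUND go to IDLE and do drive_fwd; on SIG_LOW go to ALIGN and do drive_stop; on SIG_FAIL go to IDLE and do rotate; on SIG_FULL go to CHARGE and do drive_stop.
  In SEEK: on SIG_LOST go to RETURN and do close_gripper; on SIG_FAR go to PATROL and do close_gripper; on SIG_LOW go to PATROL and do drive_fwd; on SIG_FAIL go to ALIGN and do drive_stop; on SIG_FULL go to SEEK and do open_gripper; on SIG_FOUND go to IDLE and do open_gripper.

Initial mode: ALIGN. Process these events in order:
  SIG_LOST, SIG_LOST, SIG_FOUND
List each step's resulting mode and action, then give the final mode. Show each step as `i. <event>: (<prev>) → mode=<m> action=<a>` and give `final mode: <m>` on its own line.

final mode: IDLE

1. SIG_LOST: (ALIGN) → mode=RETURN action=close_gripper
2. SIG_LOST: (RETURN) → mode=SEEK action=drive_fwd
3. SIG_FOUND: (SEEK) → mode=IDLE action=open_gripper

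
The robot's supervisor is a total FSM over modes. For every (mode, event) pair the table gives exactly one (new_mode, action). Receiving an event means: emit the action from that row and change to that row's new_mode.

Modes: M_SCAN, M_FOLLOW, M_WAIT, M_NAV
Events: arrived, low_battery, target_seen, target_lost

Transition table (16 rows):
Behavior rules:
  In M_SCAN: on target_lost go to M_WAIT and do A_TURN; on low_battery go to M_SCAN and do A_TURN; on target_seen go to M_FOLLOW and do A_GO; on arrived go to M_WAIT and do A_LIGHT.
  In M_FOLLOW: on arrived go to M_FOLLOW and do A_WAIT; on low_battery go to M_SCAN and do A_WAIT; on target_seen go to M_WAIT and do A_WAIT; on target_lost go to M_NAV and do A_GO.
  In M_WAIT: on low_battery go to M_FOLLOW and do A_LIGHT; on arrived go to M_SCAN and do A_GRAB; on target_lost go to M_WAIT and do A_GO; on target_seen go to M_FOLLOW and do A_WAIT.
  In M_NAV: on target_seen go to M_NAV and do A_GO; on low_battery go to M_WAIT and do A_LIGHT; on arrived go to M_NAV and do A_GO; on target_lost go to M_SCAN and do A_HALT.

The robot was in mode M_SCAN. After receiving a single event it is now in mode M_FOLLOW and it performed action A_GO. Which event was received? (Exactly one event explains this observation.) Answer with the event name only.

try arrived: (M_SCAN, arrived) → (M_WAIT, A_LIGHT)
try low_battery: (M_SCAN, low_battery) → (M_SCAN, A_TURN)
try target_seen: (M_SCAN, target_seen) → (M_FOLLOW, A_GO)  ← matches
try target_lost: (M_SCAN, target_lost) → (M_WAIT, A_TURN)

target_seen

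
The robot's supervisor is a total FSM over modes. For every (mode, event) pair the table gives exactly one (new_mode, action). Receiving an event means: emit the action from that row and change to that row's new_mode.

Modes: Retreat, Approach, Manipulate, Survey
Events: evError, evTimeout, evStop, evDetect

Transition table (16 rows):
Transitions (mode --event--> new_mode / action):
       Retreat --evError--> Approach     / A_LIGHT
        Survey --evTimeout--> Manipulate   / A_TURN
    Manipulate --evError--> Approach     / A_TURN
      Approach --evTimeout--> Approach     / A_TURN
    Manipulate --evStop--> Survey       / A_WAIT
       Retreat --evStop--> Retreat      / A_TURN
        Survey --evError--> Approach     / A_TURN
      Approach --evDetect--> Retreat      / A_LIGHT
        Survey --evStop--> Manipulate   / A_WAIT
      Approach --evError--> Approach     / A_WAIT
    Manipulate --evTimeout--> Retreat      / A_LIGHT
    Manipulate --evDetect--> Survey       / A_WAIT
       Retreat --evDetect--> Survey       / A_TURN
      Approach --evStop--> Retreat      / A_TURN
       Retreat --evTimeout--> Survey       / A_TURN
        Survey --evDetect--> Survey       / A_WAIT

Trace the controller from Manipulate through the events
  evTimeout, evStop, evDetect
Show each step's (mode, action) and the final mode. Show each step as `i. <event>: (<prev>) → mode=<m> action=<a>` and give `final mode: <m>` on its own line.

final mode: Survey

1. evTimeout: (Manipulate) → mode=Retreat action=A_LIGHT
2. evStop: (Retreat) → mode=Retreat action=A_TURN
3. evDetect: (Retreat) → mode=Survey action=A_TURN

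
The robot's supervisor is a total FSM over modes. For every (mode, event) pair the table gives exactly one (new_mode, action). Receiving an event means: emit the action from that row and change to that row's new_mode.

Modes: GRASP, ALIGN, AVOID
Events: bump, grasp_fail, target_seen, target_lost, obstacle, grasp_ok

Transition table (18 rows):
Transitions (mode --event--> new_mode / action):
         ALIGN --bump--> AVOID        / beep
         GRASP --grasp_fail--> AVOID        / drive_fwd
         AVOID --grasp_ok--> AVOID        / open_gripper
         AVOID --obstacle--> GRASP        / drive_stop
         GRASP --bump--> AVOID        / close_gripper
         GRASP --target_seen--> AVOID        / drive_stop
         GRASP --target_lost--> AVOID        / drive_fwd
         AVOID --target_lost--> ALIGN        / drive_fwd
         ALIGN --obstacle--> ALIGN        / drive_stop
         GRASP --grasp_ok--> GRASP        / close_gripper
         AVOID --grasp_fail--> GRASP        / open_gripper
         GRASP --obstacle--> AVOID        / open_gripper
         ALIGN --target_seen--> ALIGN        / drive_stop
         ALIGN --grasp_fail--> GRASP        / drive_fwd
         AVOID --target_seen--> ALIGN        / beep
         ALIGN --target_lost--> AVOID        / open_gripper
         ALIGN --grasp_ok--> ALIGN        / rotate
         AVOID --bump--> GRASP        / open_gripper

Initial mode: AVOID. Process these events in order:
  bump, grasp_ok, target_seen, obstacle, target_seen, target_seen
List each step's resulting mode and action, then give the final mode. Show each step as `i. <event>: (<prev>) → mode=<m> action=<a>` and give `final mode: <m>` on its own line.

final mode: ALIGN

1. bump: (AVOID) → mode=GRASP action=open_gripper
2. grasp_ok: (GRASP) → mode=GRASP action=close_gripper
3. target_seen: (GRASP) → mode=AVOID action=drive_stop
4. obstacle: (AVOID) → mode=GRASP action=drive_stop
5. target_seen: (GRASP) → mode=AVOID action=drive_stop
6. target_seen: (AVOID) → mode=ALIGN action=beep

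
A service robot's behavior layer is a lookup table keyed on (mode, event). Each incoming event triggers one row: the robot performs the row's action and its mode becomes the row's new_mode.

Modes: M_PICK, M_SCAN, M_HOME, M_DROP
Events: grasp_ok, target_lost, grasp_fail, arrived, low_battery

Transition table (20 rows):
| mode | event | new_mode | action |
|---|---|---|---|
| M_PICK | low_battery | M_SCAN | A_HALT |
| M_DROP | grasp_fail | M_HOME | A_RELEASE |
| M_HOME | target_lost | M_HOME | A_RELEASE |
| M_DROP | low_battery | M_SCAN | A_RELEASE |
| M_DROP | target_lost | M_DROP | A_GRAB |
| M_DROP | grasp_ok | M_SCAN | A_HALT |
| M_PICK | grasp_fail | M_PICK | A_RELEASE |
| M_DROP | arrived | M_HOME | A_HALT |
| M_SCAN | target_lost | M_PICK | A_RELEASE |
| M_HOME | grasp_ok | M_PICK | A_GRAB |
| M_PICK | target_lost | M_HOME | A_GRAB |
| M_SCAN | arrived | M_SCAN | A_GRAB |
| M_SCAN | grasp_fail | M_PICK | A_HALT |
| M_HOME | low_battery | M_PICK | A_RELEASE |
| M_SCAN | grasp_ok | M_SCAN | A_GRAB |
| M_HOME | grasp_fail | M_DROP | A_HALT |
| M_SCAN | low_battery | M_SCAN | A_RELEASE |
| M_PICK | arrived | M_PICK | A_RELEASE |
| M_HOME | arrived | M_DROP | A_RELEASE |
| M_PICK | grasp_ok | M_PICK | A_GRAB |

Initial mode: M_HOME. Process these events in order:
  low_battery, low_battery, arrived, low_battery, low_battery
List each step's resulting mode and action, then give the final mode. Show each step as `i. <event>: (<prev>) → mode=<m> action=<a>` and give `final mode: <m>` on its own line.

final mode: M_SCAN

1. low_battery: (M_HOME) → mode=M_PICK action=A_RELEASE
2. low_battery: (M_PICK) → mode=M_SCAN action=A_HALT
3. arrived: (M_SCAN) → mode=M_SCAN action=A_GRAB
4. low_battery: (M_SCAN) → mode=M_SCAN action=A_RELEASE
5. low_battery: (M_SCAN) → mode=M_SCAN action=A_RELEASE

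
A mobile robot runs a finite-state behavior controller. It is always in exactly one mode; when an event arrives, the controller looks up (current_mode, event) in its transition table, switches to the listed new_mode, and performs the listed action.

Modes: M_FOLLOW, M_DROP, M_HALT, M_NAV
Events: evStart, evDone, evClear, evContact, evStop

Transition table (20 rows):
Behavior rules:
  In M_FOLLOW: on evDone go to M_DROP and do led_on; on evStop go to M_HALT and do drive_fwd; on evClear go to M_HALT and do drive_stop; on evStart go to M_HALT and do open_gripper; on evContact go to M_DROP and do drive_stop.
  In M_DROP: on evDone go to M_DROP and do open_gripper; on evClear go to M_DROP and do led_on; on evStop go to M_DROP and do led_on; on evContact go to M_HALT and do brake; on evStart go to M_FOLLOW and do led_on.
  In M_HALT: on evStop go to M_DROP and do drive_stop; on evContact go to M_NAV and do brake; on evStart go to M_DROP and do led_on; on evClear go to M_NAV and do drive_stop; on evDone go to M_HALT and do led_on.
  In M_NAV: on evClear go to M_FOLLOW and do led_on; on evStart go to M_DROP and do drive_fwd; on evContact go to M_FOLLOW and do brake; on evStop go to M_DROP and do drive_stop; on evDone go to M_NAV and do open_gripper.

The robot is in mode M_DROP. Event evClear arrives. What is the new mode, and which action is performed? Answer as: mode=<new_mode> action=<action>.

mode=M_DROP action=led_on

current mode = M_DROP; filter table to that mode:
  (M_DROP, evDone) → (M_DROP, open_gripper)
  (M_DROP, evClear) → (M_DROP, led_on)  ← event matches
  (M_DROP, evStop) → (M_DROP, led_on)
  (M_DROP, evContact) → (M_HALT, brake)
  (M_DROP, evStart) → (M_FOLLOW, led_on)
event = evClear selects (M_DROP, led_on)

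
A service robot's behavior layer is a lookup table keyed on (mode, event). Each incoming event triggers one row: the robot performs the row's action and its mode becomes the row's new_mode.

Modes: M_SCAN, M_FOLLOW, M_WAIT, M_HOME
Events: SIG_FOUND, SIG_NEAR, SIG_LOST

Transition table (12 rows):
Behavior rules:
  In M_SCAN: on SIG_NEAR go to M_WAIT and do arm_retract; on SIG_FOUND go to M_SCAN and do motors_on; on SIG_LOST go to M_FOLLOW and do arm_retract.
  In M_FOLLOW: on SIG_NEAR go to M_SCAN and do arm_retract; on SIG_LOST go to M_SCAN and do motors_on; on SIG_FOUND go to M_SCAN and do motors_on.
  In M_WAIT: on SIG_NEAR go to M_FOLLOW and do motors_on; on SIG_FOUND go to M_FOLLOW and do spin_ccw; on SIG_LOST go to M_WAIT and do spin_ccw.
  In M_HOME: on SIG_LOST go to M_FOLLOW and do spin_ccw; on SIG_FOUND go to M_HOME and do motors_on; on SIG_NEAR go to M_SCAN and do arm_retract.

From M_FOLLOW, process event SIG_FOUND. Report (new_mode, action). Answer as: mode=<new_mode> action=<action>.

mode=M_SCAN action=motors_on

current mode = M_FOLLOW; filter table to that mode:
  (M_FOLLOW, SIG_NEAR) → (M_SCAN, arm_retract)
  (M_FOLLOW, SIG_LOST) → (M_SCAN, motors_on)
  (M_FOLLOW, SIG_FOUND) → (M_SCAN, motors_on)  ← event matches
event = SIG_FOUND selects (M_SCAN, motors_on)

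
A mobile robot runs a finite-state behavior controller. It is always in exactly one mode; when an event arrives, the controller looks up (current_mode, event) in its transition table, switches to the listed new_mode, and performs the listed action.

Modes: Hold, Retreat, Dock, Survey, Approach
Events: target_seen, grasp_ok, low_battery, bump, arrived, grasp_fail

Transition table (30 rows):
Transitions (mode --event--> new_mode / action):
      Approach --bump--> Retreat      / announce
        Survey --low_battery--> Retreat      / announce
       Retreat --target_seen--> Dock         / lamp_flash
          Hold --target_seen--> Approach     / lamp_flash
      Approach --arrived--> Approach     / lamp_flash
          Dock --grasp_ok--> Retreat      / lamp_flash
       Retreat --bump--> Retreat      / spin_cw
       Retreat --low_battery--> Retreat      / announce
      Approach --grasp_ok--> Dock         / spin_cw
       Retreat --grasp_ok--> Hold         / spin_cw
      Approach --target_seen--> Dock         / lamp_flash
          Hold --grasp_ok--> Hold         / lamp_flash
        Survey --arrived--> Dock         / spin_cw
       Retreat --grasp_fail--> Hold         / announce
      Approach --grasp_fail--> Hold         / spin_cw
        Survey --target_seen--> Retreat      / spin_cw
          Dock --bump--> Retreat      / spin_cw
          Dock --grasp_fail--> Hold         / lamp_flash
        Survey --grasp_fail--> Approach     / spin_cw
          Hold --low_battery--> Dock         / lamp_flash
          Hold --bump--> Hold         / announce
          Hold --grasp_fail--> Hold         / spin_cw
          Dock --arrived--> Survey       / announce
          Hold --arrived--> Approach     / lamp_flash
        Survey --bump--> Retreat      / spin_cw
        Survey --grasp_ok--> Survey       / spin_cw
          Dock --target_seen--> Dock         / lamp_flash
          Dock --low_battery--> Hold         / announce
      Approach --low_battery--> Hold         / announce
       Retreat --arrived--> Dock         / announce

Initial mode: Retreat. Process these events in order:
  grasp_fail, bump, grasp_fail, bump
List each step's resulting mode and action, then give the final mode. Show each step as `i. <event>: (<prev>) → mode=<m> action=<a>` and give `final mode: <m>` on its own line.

final mode: Hold

1. grasp_fail: (Retreat) → mode=Hold action=announce
2. bump: (Hold) → mode=Hold action=announce
3. grasp_fail: (Hold) → mode=Hold action=spin_cw
4. bump: (Hold) → mode=Hold action=announce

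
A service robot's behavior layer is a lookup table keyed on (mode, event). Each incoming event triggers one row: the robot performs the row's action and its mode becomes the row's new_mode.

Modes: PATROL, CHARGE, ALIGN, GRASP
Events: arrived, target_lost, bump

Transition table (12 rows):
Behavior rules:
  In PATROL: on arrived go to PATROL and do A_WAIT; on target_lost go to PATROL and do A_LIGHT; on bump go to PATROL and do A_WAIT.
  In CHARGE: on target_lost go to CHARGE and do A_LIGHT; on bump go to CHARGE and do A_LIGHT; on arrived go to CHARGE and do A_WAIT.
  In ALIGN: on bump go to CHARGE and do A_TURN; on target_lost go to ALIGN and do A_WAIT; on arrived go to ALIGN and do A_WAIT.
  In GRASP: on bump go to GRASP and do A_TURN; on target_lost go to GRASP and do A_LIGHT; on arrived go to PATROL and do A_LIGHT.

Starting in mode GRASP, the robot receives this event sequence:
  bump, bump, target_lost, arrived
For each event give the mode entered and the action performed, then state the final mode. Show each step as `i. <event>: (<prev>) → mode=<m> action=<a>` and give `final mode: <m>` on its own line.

final mode: PATROL

1. bump: (GRASP) → mode=GRASP action=A_TURN
2. bump: (GRASP) → mode=GRASP action=A_TURN
3. target_lost: (GRASP) → mode=GRASP action=A_LIGHT
4. arrived: (GRASP) → mode=PATROL action=A_LIGHT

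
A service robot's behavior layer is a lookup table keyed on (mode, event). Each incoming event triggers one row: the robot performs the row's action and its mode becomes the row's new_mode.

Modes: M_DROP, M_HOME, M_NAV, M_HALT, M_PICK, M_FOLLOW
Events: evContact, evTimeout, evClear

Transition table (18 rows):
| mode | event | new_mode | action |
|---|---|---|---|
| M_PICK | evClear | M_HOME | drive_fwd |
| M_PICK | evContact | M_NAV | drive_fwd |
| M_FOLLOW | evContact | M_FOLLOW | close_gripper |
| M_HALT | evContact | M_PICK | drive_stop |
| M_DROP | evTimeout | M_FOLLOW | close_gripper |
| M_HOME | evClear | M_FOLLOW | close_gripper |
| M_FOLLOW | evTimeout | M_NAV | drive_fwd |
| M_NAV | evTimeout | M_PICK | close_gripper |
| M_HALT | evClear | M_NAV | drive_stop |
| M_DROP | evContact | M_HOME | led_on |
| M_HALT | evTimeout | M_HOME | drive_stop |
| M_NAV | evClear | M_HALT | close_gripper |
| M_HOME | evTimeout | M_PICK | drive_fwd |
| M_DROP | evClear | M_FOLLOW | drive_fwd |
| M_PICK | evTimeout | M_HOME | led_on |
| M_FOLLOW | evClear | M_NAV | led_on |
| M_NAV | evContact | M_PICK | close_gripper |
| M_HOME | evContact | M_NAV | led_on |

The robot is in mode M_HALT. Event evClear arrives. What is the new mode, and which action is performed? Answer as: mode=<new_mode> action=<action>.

mode=M_NAV action=drive_stop

current mode = M_HALT; filter table to that mode:
  (M_HALT, evContact) → (M_PICK, drive_stop)
  (M_HALT, evClear) → (M_NAV, drive_stop)  ← event matches
  (M_HALT, evTimeout) → (M_HOME, drive_stop)
event = evClear selects (M_NAV, drive_stop)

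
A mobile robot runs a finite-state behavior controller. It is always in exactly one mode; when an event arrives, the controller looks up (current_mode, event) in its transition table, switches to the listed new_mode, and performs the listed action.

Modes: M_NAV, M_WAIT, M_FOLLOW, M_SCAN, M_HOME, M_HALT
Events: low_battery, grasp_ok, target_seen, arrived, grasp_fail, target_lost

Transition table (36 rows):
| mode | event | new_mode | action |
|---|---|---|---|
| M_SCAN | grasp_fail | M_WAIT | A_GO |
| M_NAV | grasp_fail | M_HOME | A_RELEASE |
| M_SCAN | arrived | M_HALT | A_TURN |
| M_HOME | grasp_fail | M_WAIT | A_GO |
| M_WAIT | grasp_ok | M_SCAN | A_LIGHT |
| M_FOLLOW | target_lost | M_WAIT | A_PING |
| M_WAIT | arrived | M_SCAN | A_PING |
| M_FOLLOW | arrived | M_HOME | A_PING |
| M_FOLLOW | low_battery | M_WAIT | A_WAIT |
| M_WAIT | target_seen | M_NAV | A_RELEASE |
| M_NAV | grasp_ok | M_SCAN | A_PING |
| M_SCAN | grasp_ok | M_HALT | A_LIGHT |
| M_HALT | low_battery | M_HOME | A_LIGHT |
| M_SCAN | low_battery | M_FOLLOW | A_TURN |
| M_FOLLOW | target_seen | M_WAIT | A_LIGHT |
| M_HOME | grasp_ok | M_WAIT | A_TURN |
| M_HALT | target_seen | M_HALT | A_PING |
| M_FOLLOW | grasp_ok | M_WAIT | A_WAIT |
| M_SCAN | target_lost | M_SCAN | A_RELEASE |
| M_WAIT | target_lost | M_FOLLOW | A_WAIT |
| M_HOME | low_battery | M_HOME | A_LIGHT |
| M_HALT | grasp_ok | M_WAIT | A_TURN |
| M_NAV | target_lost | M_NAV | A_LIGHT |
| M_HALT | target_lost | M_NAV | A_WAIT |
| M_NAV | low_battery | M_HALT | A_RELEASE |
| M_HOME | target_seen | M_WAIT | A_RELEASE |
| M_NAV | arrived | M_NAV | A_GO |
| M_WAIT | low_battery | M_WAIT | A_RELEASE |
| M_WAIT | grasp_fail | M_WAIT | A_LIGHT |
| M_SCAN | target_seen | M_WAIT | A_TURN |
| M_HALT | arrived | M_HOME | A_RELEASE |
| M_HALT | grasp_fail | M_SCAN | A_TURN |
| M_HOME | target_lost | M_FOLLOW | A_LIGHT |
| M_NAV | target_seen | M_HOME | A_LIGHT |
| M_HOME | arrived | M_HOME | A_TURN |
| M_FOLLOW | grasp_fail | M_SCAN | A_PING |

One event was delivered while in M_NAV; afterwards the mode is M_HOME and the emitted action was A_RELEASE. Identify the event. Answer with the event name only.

try low_battery: (M_NAV, low_battery) → (M_HALT, A_RELEASE)
try grasp_ok: (M_NAV, grasp_ok) → (M_SCAN, A_PING)
try target_seen: (M_NAV, target_seen) → (M_HOME, A_LIGHT)
try arrived: (M_NAV, arrived) → (M_NAV, A_GO)
try grasp_fail: (M_NAV, grasp_fail) → (M_HOME, A_RELEASE)  ← matches
try target_lost: (M_NAV, target_lost) → (M_NAV, A_LIGHT)

grasp_fail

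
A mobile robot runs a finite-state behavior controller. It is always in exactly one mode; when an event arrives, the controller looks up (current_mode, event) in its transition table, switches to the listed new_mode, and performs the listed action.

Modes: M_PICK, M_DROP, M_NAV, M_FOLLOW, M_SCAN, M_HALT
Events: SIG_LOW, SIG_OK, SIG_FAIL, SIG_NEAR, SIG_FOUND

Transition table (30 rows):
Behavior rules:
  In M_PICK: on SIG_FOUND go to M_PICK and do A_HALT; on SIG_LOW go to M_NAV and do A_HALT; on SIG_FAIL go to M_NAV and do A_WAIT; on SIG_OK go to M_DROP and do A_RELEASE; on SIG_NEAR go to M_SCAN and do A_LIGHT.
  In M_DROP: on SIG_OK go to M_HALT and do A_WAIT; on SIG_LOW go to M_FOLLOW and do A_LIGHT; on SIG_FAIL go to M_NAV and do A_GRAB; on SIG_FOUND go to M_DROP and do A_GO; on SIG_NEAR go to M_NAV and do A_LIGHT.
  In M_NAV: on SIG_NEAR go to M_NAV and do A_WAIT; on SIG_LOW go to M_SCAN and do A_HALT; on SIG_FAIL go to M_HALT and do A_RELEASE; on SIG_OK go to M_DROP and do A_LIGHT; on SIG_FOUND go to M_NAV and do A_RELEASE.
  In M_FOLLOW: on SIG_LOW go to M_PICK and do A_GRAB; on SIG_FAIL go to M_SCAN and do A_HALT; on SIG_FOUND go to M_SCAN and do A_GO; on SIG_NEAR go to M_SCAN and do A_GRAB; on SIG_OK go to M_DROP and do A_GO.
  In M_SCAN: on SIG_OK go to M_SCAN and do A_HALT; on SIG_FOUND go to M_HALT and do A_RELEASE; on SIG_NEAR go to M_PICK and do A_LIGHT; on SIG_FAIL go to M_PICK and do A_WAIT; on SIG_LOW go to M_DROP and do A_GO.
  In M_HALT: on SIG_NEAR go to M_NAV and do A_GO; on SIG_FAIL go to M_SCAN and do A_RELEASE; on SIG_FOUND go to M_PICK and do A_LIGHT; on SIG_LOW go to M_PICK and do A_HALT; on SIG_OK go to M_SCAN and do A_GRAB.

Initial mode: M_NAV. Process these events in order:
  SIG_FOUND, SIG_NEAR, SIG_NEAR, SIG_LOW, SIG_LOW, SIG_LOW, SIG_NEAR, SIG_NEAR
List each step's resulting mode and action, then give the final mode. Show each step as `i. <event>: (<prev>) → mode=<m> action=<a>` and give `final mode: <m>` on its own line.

1. SIG_FOUND: (M_NAV) → mode=M_NAV action=A_RELEASE
2. SIG_NEAR: (M_NAV) → mode=M_NAV action=A_WAIT
3. SIG_NEAR: (M_NAV) → mode=M_NAV action=A_WAIT
4. SIG_LOW: (M_NAV) → mode=M_SCAN action=A_HALT
5. SIG_LOW: (M_SCAN) → mode=M_DROP action=A_GO
6. SIG_LOW: (M_DROP) → mode=M_FOLLOW action=A_LIGHT
7. SIG_NEAR: (M_FOLLOW) → mode=M_SCAN action=A_GRAB
8. SIG_NEAR: (M_SCAN) → mode=M_PICK action=A_LIGHT

final mode: M_PICK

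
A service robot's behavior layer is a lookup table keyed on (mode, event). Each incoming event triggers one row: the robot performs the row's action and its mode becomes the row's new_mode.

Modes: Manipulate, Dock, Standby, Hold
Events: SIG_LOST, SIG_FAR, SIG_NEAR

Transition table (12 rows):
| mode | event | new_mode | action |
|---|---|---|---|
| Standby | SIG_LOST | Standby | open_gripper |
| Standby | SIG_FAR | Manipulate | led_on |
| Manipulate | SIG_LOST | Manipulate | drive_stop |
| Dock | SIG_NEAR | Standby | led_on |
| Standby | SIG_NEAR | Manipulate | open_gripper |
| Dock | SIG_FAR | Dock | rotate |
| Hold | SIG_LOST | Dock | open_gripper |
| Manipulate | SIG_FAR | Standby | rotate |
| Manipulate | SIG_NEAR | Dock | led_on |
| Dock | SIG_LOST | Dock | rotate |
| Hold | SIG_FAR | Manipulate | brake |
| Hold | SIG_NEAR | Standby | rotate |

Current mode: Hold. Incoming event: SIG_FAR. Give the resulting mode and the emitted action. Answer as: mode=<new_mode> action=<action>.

mode=Manipulate action=brake

current mode = Hold; filter table to that mode:
  (Hold, SIG_LOST) → (Dock, open_gripper)
  (Hold, SIG_FAR) → (Manipulate, brake)  ← event matches
  (Hold, SIG_NEAR) → (Standby, rotate)
event = SIG_FAR selects (Manipulate, brake)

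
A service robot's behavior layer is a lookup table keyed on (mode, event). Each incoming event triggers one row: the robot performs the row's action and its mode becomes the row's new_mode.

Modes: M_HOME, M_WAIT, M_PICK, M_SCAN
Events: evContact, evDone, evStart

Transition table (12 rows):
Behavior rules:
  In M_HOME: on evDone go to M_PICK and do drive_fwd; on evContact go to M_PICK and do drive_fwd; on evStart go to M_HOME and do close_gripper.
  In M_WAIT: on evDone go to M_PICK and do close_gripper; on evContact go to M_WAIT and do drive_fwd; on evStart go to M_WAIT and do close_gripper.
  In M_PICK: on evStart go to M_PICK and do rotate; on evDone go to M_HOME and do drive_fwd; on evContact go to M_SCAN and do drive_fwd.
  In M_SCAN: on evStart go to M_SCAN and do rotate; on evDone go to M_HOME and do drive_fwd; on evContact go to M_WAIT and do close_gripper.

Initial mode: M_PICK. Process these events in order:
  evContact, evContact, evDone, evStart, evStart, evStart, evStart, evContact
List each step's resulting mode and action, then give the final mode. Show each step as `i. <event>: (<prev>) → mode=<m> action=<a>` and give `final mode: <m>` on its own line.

1. evContact: (M_PICK) → mode=M_SCAN action=drive_fwd
2. evContact: (M_SCAN) → mode=M_WAIT action=close_gripper
3. evDone: (M_WAIT) → mode=M_PICK action=close_gripper
4. evStart: (M_PICK) → mode=M_PICK action=rotate
5. evStart: (M_PICK) → mode=M_PICK action=rotate
6. evStart: (M_PICK) → mode=M_PICK action=rotate
7. evStart: (M_PICK) → mode=M_PICK action=rotate
8. evContact: (M_PICK) → mode=M_SCAN action=drive_fwd

final mode: M_SCAN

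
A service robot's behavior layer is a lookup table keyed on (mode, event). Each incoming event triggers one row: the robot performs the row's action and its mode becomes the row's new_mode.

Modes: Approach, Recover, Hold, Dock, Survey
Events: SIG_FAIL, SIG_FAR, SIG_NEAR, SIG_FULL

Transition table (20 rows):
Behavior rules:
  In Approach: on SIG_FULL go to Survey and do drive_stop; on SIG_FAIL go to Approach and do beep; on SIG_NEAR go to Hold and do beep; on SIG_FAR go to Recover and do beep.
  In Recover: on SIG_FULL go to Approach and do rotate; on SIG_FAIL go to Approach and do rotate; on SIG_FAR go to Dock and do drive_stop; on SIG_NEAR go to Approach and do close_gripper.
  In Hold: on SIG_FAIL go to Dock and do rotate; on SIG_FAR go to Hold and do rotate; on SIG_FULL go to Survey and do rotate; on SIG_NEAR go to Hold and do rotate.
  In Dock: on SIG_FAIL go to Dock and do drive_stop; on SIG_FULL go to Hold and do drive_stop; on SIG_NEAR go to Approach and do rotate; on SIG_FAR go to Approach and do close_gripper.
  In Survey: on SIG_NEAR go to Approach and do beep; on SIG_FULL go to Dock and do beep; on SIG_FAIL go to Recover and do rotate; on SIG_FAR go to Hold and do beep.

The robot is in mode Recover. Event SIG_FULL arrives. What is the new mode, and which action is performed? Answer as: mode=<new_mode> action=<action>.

mode=Approach action=rotate

current mode = Recover; filter table to that mode:
  (Recover, SIG_FULL) → (Approach, rotate)  ← event matches
  (Recover, SIG_FAIL) → (Approach, rotate)
  (Recover, SIG_FAR) → (Dock, drive_stop)
  (Recover, SIG_NEAR) → (Approach, close_gripper)
event = SIG_FULL selects (Approach, rotate)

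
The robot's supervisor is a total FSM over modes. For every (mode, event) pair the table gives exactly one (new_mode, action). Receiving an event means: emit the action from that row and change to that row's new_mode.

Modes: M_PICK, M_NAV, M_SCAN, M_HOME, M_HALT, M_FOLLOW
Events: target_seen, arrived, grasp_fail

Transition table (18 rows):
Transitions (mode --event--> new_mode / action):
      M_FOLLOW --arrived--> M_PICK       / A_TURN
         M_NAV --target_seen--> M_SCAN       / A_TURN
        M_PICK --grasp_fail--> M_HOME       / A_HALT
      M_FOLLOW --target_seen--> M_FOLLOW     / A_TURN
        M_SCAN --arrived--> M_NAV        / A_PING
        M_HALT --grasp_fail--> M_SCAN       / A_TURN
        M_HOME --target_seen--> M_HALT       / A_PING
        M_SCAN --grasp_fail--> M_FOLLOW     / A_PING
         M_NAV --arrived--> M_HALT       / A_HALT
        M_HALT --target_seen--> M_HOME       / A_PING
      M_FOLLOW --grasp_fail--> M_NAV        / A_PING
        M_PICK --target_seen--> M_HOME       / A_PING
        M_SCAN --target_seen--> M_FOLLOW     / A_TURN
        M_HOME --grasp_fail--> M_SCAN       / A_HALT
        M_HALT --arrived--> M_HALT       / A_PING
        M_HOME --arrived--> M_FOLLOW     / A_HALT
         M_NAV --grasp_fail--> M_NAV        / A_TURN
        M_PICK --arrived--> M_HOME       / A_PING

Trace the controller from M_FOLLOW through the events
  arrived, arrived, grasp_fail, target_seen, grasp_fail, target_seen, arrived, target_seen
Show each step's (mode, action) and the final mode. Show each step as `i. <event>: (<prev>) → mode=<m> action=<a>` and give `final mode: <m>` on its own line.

1. arrived: (M_FOLLOW) → mode=M_PICK action=A_TURN
2. arrived: (M_PICK) → mode=M_HOME action=A_PING
3. grasp_fail: (M_HOME) → mode=M_SCAN action=A_HALT
4. target_seen: (M_SCAN) → mode=M_FOLLOW action=A_TURN
5. grasp_fail: (M_FOLLOW) → mode=M_NAV action=A_PING
6. target_seen: (M_NAV) → mode=M_SCAN action=A_TURN
7. arrived: (M_SCAN) → mode=M_NAV action=A_PING
8. target_seen: (M_NAV) → mode=M_SCAN action=A_TURN

final mode: M_SCAN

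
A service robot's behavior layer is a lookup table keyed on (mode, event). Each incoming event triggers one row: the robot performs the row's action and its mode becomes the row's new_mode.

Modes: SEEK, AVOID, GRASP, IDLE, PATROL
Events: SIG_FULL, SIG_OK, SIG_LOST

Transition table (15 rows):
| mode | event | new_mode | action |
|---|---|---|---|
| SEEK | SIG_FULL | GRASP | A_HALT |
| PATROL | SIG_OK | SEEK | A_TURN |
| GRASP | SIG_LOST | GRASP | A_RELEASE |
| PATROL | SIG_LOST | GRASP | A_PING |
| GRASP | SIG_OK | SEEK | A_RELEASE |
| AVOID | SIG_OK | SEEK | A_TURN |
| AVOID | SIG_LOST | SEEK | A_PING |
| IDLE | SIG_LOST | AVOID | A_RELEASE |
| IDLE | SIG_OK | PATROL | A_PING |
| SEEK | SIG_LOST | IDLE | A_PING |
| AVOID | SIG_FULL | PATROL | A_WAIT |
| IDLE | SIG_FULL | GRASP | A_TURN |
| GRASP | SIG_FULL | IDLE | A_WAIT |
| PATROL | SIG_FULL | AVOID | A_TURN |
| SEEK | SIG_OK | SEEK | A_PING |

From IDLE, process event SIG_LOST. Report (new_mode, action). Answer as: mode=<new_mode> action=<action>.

mode=AVOID action=A_RELEASE

current mode = IDLE; filter table to that mode:
  (IDLE, SIG_LOST) → (AVOID, A_RELEASE)  ← event matches
  (IDLE, SIG_OK) → (PATROL, A_PING)
  (IDLE, SIG_FULL) → (GRASP, A_TURN)
event = SIG_LOST selects (AVOID, A_RELEASE)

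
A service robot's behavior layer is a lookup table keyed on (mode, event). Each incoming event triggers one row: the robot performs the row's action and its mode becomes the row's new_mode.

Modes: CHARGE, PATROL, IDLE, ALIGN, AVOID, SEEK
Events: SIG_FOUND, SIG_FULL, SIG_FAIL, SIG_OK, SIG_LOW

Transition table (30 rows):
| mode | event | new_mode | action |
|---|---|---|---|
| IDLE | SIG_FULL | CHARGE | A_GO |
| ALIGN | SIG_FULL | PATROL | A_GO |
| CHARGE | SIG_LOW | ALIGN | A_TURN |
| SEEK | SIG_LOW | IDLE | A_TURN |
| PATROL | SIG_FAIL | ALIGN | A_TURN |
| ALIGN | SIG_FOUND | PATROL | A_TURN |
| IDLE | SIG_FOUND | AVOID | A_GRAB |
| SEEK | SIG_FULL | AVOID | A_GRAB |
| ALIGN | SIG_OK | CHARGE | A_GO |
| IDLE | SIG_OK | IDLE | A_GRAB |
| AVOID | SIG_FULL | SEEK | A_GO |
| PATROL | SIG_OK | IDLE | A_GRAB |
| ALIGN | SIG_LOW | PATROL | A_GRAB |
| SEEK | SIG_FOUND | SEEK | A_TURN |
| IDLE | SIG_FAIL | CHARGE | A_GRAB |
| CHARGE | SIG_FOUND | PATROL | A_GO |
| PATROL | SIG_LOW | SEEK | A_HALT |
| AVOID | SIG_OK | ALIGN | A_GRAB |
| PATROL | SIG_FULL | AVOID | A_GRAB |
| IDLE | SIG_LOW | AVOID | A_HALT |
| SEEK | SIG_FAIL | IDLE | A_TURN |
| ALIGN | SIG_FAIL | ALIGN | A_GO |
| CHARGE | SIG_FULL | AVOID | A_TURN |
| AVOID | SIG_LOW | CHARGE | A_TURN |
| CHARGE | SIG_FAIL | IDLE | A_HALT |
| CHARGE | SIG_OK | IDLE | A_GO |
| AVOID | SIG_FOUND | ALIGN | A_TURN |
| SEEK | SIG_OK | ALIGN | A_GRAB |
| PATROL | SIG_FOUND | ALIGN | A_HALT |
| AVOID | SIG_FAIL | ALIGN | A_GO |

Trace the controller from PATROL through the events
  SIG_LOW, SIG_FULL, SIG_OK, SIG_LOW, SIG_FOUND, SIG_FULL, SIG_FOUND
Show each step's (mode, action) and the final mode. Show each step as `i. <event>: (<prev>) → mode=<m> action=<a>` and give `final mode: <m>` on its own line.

1. SIG_LOW: (PATROL) → mode=SEEK action=A_HALT
2. SIG_FULL: (SEEK) → mode=AVOID action=A_GRAB
3. SIG_OK: (AVOID) → mode=ALIGN action=A_GRAB
4. SIG_LOW: (ALIGN) → mode=PATROL action=A_GRAB
5. SIG_FOUND: (PATROL) → mode=ALIGN action=A_HALT
6. SIG_FULL: (ALIGN) → mode=PATROL action=A_GO
7. SIG_FOUND: (PATROL) → mode=ALIGN action=A_HALT

final mode: ALIGN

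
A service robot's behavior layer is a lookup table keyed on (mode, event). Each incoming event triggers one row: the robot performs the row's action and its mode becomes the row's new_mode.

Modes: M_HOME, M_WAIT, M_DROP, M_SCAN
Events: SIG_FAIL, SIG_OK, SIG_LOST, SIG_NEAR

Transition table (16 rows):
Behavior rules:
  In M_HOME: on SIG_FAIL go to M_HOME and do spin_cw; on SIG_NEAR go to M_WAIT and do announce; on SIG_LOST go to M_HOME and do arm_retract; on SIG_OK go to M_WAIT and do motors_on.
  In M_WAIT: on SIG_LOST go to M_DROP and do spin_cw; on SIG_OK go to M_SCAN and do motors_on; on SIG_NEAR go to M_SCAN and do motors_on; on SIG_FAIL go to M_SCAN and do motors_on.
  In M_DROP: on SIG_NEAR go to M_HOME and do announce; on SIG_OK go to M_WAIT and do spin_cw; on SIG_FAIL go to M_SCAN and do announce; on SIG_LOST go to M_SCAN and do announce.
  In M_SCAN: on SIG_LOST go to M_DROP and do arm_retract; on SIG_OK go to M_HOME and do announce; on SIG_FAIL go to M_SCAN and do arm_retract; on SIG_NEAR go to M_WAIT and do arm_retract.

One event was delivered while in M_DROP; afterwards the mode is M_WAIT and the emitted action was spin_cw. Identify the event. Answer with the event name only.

SIG_OK

try SIG_FAIL: (M_DROP, SIG_FAIL) → (M_SCAN, announce)
try SIG_OK: (M_DROP, SIG_OK) → (M_WAIT, spin_cw)  ← matches
try SIG_LOST: (M_DROP, SIG_LOST) → (M_SCAN, announce)
try SIG_NEAR: (M_DROP, SIG_NEAR) → (M_HOME, announce)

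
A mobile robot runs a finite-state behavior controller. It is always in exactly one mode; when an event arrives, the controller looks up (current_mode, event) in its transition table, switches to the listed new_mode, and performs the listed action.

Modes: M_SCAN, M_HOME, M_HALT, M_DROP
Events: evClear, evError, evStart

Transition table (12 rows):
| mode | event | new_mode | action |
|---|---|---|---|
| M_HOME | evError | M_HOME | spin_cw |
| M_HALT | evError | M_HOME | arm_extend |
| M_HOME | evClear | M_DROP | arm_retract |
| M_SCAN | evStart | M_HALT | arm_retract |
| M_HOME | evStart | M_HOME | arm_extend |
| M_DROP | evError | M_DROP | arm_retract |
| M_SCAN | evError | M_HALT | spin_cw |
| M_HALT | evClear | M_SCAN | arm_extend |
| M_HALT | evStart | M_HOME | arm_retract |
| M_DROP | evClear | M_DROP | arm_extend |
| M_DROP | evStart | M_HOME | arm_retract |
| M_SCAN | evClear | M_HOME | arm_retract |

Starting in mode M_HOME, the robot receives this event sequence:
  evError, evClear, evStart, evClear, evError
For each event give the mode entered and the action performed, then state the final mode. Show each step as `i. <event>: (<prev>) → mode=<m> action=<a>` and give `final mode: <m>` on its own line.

1. evError: (M_HOME) → mode=M_HOME action=spin_cw
2. evClear: (M_HOME) → mode=M_DROP action=arm_retract
3. evStart: (M_DROP) → mode=M_HOME action=arm_retract
4. evClear: (M_HOME) → mode=M_DROP action=arm_retract
5. evError: (M_DROP) → mode=M_DROP action=arm_retract

final mode: M_DROP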